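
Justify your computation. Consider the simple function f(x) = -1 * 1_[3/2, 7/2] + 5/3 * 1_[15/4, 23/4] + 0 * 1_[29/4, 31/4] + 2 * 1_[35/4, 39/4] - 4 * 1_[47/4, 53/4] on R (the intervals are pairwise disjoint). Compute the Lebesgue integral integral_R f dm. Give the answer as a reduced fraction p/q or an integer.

For a simple function f = sum_i c_i * 1_{A_i} with disjoint A_i,
  integral f dm = sum_i c_i * m(A_i).
Lengths of the A_i:
  m(A_1) = 7/2 - 3/2 = 2.
  m(A_2) = 23/4 - 15/4 = 2.
  m(A_3) = 31/4 - 29/4 = 1/2.
  m(A_4) = 39/4 - 35/4 = 1.
  m(A_5) = 53/4 - 47/4 = 3/2.
Contributions c_i * m(A_i):
  (-1) * (2) = -2.
  (5/3) * (2) = 10/3.
  (0) * (1/2) = 0.
  (2) * (1) = 2.
  (-4) * (3/2) = -6.
Total: -2 + 10/3 + 0 + 2 - 6 = -8/3.

-8/3


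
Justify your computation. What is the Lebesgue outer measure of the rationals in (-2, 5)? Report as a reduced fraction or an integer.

E = Q cap (-2, 5) is a subset of Q, which is countable. Enumerate Q = {q_1, q_2, ...}; for any eps > 0, cover q_k by the open interval (q_k - eps/2^(k+1), q_k + eps/2^(k+1)), of length eps/2^k. The total cover length is sum_{k>=1} eps/2^k = eps. Hence m*(E) <= m*(Q) <= eps for every eps > 0, and since outer measure is non-negative, m*(E) = 0.

0


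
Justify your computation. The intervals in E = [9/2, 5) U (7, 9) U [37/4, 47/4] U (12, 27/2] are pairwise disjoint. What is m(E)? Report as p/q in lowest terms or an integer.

For pairwise disjoint intervals, m(union_i I_i) = sum_i m(I_i),
and m is invariant under swapping open/closed endpoints (single points have measure 0).
So m(E) = sum_i (b_i - a_i).
  I_1 has length 5 - 9/2 = 1/2.
  I_2 has length 9 - 7 = 2.
  I_3 has length 47/4 - 37/4 = 5/2.
  I_4 has length 27/2 - 12 = 3/2.
Summing:
  m(E) = 1/2 + 2 + 5/2 + 3/2 = 13/2.

13/2


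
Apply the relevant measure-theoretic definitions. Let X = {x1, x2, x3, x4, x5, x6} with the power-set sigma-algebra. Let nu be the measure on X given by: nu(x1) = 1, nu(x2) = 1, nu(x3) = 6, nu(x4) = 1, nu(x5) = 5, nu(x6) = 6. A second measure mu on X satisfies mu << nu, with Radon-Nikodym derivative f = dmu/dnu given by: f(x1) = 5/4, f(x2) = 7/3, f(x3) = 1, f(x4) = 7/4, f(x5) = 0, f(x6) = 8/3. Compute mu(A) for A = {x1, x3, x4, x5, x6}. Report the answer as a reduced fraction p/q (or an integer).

By the defining property of the Radon-Nikodym derivative, for every measurable set A,
  mu(A) = integral_A f dnu.
Since nu is a discrete measure concentrated on the atoms of X, the integral over A reduces to the sum
  mu(A) = sum_{x in A} f(x) * nu({x}).
Computing each term:
  x1: f(x1) * nu(x1) = 5/4 * 1 = 5/4.
  x3: f(x3) * nu(x3) = 1 * 6 = 6.
  x4: f(x4) * nu(x4) = 7/4 * 1 = 7/4.
  x5: f(x5) * nu(x5) = 0 * 5 = 0.
  x6: f(x6) * nu(x6) = 8/3 * 6 = 16.
Summing: mu(A) = 5/4 + 6 + 7/4 + 0 + 16 = 25.

25


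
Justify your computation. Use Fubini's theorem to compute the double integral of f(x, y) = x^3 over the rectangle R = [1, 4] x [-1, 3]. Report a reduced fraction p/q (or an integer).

f(x, y) is a tensor product of a function of x and a function of y, and both factors are bounded continuous (hence Lebesgue integrable) on the rectangle, so Fubini's theorem applies:
  integral_R f d(m x m) = (integral_a1^b1 x^3 dx) * (integral_a2^b2 1 dy).
Inner integral in x: integral_{1}^{4} x^3 dx = (4^4 - 1^4)/4
  = 255/4.
Inner integral in y: integral_{-1}^{3} 1 dy = (3^1 - (-1)^1)/1
  = 4.
Product: (255/4) * (4) = 255.

255


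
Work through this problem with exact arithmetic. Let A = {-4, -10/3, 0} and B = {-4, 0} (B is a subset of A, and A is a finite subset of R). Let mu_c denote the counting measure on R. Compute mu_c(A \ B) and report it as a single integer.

Counting measure assigns mu_c(E) = |E| (number of elements) when E is finite. For B subset A, A \ B is the set of elements of A not in B, so |A \ B| = |A| - |B|.
|A| = 3, |B| = 2, so mu_c(A \ B) = 3 - 2 = 1.

1


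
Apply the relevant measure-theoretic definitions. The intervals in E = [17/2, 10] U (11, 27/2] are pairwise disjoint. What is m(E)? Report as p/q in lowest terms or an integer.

For pairwise disjoint intervals, m(union_i I_i) = sum_i m(I_i),
and m is invariant under swapping open/closed endpoints (single points have measure 0).
So m(E) = sum_i (b_i - a_i).
  I_1 has length 10 - 17/2 = 3/2.
  I_2 has length 27/2 - 11 = 5/2.
Summing:
  m(E) = 3/2 + 5/2 = 4.

4


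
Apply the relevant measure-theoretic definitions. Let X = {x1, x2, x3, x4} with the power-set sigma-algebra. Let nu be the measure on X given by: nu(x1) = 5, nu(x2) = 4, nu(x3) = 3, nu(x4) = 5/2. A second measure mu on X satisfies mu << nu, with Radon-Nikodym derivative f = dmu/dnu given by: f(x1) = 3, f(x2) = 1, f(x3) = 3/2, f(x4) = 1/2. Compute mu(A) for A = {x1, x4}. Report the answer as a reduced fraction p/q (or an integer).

By the defining property of the Radon-Nikodym derivative, for every measurable set A,
  mu(A) = integral_A f dnu.
Since nu is a discrete measure concentrated on the atoms of X, the integral over A reduces to the sum
  mu(A) = sum_{x in A} f(x) * nu({x}).
Computing each term:
  x1: f(x1) * nu(x1) = 3 * 5 = 15.
  x4: f(x4) * nu(x4) = 1/2 * 5/2 = 5/4.
Summing: mu(A) = 15 + 5/4 = 65/4.

65/4


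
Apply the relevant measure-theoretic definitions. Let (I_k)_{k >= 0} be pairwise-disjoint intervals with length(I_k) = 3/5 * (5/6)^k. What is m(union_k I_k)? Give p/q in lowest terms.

By countable additivity of the Lebesgue measure on pairwise disjoint measurable sets,
  m(union_{k >= 0} I_k) = sum_{k >= 0} m(I_k) = sum_{k >= 0} a * r^k,
  with a = 3/5 and r = 5/6.
Since 0 < r = 5/6 < 1, the geometric series converges:
  sum_{k >= 0} a * r^k = a / (1 - r).
  = 3/5 / (1 - 5/6)
  = 3/5 / (1/6)
  = 18/5.

18/5


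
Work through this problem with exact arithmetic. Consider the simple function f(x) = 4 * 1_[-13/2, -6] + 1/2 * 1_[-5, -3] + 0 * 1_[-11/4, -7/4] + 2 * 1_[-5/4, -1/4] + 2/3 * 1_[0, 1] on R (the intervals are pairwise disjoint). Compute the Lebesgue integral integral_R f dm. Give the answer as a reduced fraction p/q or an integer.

For a simple function f = sum_i c_i * 1_{A_i} with disjoint A_i,
  integral f dm = sum_i c_i * m(A_i).
Lengths of the A_i:
  m(A_1) = -6 - (-13/2) = 1/2.
  m(A_2) = -3 - (-5) = 2.
  m(A_3) = -7/4 - (-11/4) = 1.
  m(A_4) = -1/4 - (-5/4) = 1.
  m(A_5) = 1 - 0 = 1.
Contributions c_i * m(A_i):
  (4) * (1/2) = 2.
  (1/2) * (2) = 1.
  (0) * (1) = 0.
  (2) * (1) = 2.
  (2/3) * (1) = 2/3.
Total: 2 + 1 + 0 + 2 + 2/3 = 17/3.

17/3


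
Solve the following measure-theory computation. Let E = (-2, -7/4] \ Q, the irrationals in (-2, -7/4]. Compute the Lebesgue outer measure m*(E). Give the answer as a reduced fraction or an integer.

The interval I = (-2, -7/4] has m(I) = -7/4 - (-2) = 1/4 (endpoints are measure-zero, so open/closed/half-open agree). Write I = (I cap Q) u (I \ Q). The rationals in I are countable, so m*(I cap Q) = 0 (cover each rational by intervals whose total length is arbitrarily small). By countable subadditivity m*(I) <= m*(I cap Q) + m*(I \ Q), hence m*(I \ Q) >= m(I) = 1/4. The reverse inequality m*(I \ Q) <= m*(I) = 1/4 is trivial since (I \ Q) is a subset of I. Therefore m*(I \ Q) = 1/4.

1/4


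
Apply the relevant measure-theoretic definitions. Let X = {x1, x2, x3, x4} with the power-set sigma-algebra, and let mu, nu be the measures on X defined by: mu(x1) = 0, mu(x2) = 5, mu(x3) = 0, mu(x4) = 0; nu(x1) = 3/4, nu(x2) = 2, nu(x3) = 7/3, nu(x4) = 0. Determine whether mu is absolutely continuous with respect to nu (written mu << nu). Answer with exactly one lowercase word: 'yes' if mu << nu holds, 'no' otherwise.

mu << nu means: every nu-null measurable set is also mu-null; equivalently, for every atom x, if nu({x}) = 0 then mu({x}) = 0.
Checking each atom:
  x1: nu = 3/4 > 0 -> no constraint.
  x2: nu = 2 > 0 -> no constraint.
  x3: nu = 7/3 > 0 -> no constraint.
  x4: nu = 0, mu = 0 -> consistent with mu << nu.
No atom violates the condition. Therefore mu << nu.

yes


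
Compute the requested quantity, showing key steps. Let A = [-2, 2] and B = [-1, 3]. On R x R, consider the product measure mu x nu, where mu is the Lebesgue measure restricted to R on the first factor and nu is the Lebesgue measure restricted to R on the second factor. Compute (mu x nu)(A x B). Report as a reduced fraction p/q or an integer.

For a measurable rectangle A x B, the product measure satisfies
  (mu x nu)(A x B) = mu(A) * nu(B).
  mu(A) = 4.
  nu(B) = 4.
  (mu x nu)(A x B) = 4 * 4 = 16.

16


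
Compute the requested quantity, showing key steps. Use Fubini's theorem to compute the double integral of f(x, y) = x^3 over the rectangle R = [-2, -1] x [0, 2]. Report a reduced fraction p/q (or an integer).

f(x, y) is a tensor product of a function of x and a function of y, and both factors are bounded continuous (hence Lebesgue integrable) on the rectangle, so Fubini's theorem applies:
  integral_R f d(m x m) = (integral_a1^b1 x^3 dx) * (integral_a2^b2 1 dy).
Inner integral in x: integral_{-2}^{-1} x^3 dx = ((-1)^4 - (-2)^4)/4
  = -15/4.
Inner integral in y: integral_{0}^{2} 1 dy = (2^1 - 0^1)/1
  = 2.
Product: (-15/4) * (2) = -15/2.

-15/2


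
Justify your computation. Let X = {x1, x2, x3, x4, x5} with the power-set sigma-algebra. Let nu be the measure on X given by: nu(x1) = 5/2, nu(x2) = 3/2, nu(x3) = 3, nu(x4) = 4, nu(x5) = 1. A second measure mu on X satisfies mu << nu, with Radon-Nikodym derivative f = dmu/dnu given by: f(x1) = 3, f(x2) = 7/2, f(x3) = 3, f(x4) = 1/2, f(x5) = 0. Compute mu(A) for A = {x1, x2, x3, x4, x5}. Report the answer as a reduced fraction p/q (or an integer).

By the defining property of the Radon-Nikodym derivative, for every measurable set A,
  mu(A) = integral_A f dnu.
Since nu is a discrete measure concentrated on the atoms of X, the integral over A reduces to the sum
  mu(A) = sum_{x in A} f(x) * nu({x}).
Computing each term:
  x1: f(x1) * nu(x1) = 3 * 5/2 = 15/2.
  x2: f(x2) * nu(x2) = 7/2 * 3/2 = 21/4.
  x3: f(x3) * nu(x3) = 3 * 3 = 9.
  x4: f(x4) * nu(x4) = 1/2 * 4 = 2.
  x5: f(x5) * nu(x5) = 0 * 1 = 0.
Summing: mu(A) = 15/2 + 21/4 + 9 + 2 + 0 = 95/4.

95/4


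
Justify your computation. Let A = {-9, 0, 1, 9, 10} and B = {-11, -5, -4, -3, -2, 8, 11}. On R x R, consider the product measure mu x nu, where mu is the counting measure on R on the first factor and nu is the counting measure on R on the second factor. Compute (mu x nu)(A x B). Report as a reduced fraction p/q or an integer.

For a measurable rectangle A x B, the product measure satisfies
  (mu x nu)(A x B) = mu(A) * nu(B).
  mu(A) = 5.
  nu(B) = 7.
  (mu x nu)(A x B) = 5 * 7 = 35.

35


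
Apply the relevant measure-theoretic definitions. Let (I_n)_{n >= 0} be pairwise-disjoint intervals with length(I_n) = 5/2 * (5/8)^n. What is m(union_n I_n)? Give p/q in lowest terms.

By countable additivity of the Lebesgue measure on pairwise disjoint measurable sets,
  m(union_{n >= 0} I_n) = sum_{n >= 0} m(I_n) = sum_{n >= 0} a * r^n,
  with a = 5/2 and r = 5/8.
Since 0 < r = 5/8 < 1, the geometric series converges:
  sum_{n >= 0} a * r^n = a / (1 - r).
  = 5/2 / (1 - 5/8)
  = 5/2 / (3/8)
  = 20/3.

20/3


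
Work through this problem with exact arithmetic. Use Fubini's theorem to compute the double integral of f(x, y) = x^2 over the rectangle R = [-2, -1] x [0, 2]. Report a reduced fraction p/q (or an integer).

f(x, y) is a tensor product of a function of x and a function of y, and both factors are bounded continuous (hence Lebesgue integrable) on the rectangle, so Fubini's theorem applies:
  integral_R f d(m x m) = (integral_a1^b1 x^2 dx) * (integral_a2^b2 1 dy).
Inner integral in x: integral_{-2}^{-1} x^2 dx = ((-1)^3 - (-2)^3)/3
  = 7/3.
Inner integral in y: integral_{0}^{2} 1 dy = (2^1 - 0^1)/1
  = 2.
Product: (7/3) * (2) = 14/3.

14/3


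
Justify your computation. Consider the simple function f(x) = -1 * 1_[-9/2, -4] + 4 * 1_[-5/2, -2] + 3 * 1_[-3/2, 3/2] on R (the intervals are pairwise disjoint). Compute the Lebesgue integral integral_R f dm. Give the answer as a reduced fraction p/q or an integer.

For a simple function f = sum_i c_i * 1_{A_i} with disjoint A_i,
  integral f dm = sum_i c_i * m(A_i).
Lengths of the A_i:
  m(A_1) = -4 - (-9/2) = 1/2.
  m(A_2) = -2 - (-5/2) = 1/2.
  m(A_3) = 3/2 - (-3/2) = 3.
Contributions c_i * m(A_i):
  (-1) * (1/2) = -1/2.
  (4) * (1/2) = 2.
  (3) * (3) = 9.
Total: -1/2 + 2 + 9 = 21/2.

21/2


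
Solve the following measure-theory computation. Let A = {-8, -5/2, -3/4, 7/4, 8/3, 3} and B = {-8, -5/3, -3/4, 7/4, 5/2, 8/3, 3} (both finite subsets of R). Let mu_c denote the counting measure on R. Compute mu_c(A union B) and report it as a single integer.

Counting measure on a finite set equals cardinality. By inclusion-exclusion, |A union B| = |A| + |B| - |A cap B|.
|A| = 6, |B| = 7, |A cap B| = 5.
So mu_c(A union B) = 6 + 7 - 5 = 8.

8


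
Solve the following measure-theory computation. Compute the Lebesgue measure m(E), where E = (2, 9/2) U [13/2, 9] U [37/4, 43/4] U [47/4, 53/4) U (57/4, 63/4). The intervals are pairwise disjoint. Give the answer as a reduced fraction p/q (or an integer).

For pairwise disjoint intervals, m(union_i I_i) = sum_i m(I_i),
and m is invariant under swapping open/closed endpoints (single points have measure 0).
So m(E) = sum_i (b_i - a_i).
  I_1 has length 9/2 - 2 = 5/2.
  I_2 has length 9 - 13/2 = 5/2.
  I_3 has length 43/4 - 37/4 = 3/2.
  I_4 has length 53/4 - 47/4 = 3/2.
  I_5 has length 63/4 - 57/4 = 3/2.
Summing:
  m(E) = 5/2 + 5/2 + 3/2 + 3/2 + 3/2 = 19/2.

19/2


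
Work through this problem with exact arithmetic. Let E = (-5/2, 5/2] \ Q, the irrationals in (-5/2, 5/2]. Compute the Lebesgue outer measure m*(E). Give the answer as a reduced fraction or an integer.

The interval I = (-5/2, 5/2] has m(I) = 5/2 - (-5/2) = 5 (endpoints are measure-zero, so open/closed/half-open agree). Write I = (I cap Q) u (I \ Q). The rationals in I are countable, so m*(I cap Q) = 0 (cover each rational by intervals whose total length is arbitrarily small). By countable subadditivity m*(I) <= m*(I cap Q) + m*(I \ Q), hence m*(I \ Q) >= m(I) = 5. The reverse inequality m*(I \ Q) <= m*(I) = 5 is trivial since (I \ Q) is a subset of I. Therefore m*(I \ Q) = 5.

5


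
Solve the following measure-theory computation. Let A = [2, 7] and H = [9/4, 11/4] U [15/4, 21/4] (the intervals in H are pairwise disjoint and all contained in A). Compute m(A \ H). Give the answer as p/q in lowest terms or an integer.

The ambient interval has length m(A) = 7 - 2 = 5.
Since the holes are disjoint and sit inside A, by finite additivity
  m(H) = sum_i (b_i - a_i), and m(A \ H) = m(A) - m(H).
Computing the hole measures:
  m(H_1) = 11/4 - 9/4 = 1/2.
  m(H_2) = 21/4 - 15/4 = 3/2.
Summed: m(H) = 1/2 + 3/2 = 2.
So m(A \ H) = 5 - 2 = 3.

3


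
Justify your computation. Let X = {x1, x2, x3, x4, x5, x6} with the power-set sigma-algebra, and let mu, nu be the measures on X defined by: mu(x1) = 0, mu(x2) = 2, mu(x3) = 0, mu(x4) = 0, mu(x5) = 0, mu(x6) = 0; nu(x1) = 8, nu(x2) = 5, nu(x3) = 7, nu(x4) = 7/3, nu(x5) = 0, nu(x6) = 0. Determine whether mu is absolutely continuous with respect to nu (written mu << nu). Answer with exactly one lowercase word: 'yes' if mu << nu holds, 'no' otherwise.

mu << nu means: every nu-null measurable set is also mu-null; equivalently, for every atom x, if nu({x}) = 0 then mu({x}) = 0.
Checking each atom:
  x1: nu = 8 > 0 -> no constraint.
  x2: nu = 5 > 0 -> no constraint.
  x3: nu = 7 > 0 -> no constraint.
  x4: nu = 7/3 > 0 -> no constraint.
  x5: nu = 0, mu = 0 -> consistent with mu << nu.
  x6: nu = 0, mu = 0 -> consistent with mu << nu.
No atom violates the condition. Therefore mu << nu.

yes


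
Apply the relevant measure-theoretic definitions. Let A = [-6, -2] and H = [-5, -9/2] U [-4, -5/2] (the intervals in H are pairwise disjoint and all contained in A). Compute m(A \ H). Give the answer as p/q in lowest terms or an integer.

The ambient interval has length m(A) = -2 - (-6) = 4.
Since the holes are disjoint and sit inside A, by finite additivity
  m(H) = sum_i (b_i - a_i), and m(A \ H) = m(A) - m(H).
Computing the hole measures:
  m(H_1) = -9/2 - (-5) = 1/2.
  m(H_2) = -5/2 - (-4) = 3/2.
Summed: m(H) = 1/2 + 3/2 = 2.
So m(A \ H) = 4 - 2 = 2.

2


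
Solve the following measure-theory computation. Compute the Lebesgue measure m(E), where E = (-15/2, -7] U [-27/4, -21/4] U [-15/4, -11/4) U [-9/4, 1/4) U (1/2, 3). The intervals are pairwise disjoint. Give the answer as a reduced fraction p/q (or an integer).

For pairwise disjoint intervals, m(union_i I_i) = sum_i m(I_i),
and m is invariant under swapping open/closed endpoints (single points have measure 0).
So m(E) = sum_i (b_i - a_i).
  I_1 has length -7 - (-15/2) = 1/2.
  I_2 has length -21/4 - (-27/4) = 3/2.
  I_3 has length -11/4 - (-15/4) = 1.
  I_4 has length 1/4 - (-9/4) = 5/2.
  I_5 has length 3 - 1/2 = 5/2.
Summing:
  m(E) = 1/2 + 3/2 + 1 + 5/2 + 5/2 = 8.

8


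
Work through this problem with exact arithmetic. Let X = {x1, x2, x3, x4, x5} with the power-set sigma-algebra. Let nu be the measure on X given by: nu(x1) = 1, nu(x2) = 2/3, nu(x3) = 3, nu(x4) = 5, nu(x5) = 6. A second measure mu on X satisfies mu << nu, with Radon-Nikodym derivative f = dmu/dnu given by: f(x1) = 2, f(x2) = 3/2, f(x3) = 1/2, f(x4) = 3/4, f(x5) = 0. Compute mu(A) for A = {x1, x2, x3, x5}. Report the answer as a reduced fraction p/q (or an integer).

By the defining property of the Radon-Nikodym derivative, for every measurable set A,
  mu(A) = integral_A f dnu.
Since nu is a discrete measure concentrated on the atoms of X, the integral over A reduces to the sum
  mu(A) = sum_{x in A} f(x) * nu({x}).
Computing each term:
  x1: f(x1) * nu(x1) = 2 * 1 = 2.
  x2: f(x2) * nu(x2) = 3/2 * 2/3 = 1.
  x3: f(x3) * nu(x3) = 1/2 * 3 = 3/2.
  x5: f(x5) * nu(x5) = 0 * 6 = 0.
Summing: mu(A) = 2 + 1 + 3/2 + 0 = 9/2.

9/2


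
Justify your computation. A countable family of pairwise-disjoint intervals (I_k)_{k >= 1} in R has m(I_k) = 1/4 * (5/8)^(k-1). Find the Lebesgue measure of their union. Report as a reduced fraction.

By countable additivity of the Lebesgue measure on pairwise disjoint measurable sets,
  m(union_{k >= 1} I_k) = sum_{k >= 1} m(I_k) = sum_{k >= 1} a * r^(k-1),
  with a = 1/4 and r = 5/8.
Since 0 < r = 5/8 < 1, the geometric series converges:
  sum_{k >= 1} a * r^(k-1) = a / (1 - r).
  = 1/4 / (1 - 5/8)
  = 1/4 / (3/8)
  = 2/3.

2/3


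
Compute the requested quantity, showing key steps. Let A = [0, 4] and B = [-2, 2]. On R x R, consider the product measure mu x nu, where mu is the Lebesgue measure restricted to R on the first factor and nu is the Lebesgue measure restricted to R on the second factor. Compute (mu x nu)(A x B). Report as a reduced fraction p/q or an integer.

For a measurable rectangle A x B, the product measure satisfies
  (mu x nu)(A x B) = mu(A) * nu(B).
  mu(A) = 4.
  nu(B) = 4.
  (mu x nu)(A x B) = 4 * 4 = 16.

16


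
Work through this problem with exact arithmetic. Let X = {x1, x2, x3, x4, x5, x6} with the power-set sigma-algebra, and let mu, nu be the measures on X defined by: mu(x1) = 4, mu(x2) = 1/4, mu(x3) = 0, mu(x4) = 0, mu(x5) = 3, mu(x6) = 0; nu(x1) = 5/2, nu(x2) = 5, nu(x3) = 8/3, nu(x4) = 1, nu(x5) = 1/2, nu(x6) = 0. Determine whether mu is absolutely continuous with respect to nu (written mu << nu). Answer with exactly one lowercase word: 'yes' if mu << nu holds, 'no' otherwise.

mu << nu means: every nu-null measurable set is also mu-null; equivalently, for every atom x, if nu({x}) = 0 then mu({x}) = 0.
Checking each atom:
  x1: nu = 5/2 > 0 -> no constraint.
  x2: nu = 5 > 0 -> no constraint.
  x3: nu = 8/3 > 0 -> no constraint.
  x4: nu = 1 > 0 -> no constraint.
  x5: nu = 1/2 > 0 -> no constraint.
  x6: nu = 0, mu = 0 -> consistent with mu << nu.
No atom violates the condition. Therefore mu << nu.

yes


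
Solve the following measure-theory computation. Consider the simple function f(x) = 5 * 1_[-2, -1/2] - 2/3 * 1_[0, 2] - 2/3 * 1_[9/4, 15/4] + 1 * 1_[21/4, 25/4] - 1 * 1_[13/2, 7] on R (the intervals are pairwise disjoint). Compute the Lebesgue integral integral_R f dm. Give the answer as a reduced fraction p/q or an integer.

For a simple function f = sum_i c_i * 1_{A_i} with disjoint A_i,
  integral f dm = sum_i c_i * m(A_i).
Lengths of the A_i:
  m(A_1) = -1/2 - (-2) = 3/2.
  m(A_2) = 2 - 0 = 2.
  m(A_3) = 15/4 - 9/4 = 3/2.
  m(A_4) = 25/4 - 21/4 = 1.
  m(A_5) = 7 - 13/2 = 1/2.
Contributions c_i * m(A_i):
  (5) * (3/2) = 15/2.
  (-2/3) * (2) = -4/3.
  (-2/3) * (3/2) = -1.
  (1) * (1) = 1.
  (-1) * (1/2) = -1/2.
Total: 15/2 - 4/3 - 1 + 1 - 1/2 = 17/3.

17/3


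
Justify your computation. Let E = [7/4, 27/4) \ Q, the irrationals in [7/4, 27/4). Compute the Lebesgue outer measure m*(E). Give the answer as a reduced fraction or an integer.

The interval I = [7/4, 27/4) has m(I) = 27/4 - 7/4 = 5 (endpoints are measure-zero, so open/closed/half-open agree). Write I = (I cap Q) u (I \ Q). The rationals in I are countable, so m*(I cap Q) = 0 (cover each rational by intervals whose total length is arbitrarily small). By countable subadditivity m*(I) <= m*(I cap Q) + m*(I \ Q), hence m*(I \ Q) >= m(I) = 5. The reverse inequality m*(I \ Q) <= m*(I) = 5 is trivial since (I \ Q) is a subset of I. Therefore m*(I \ Q) = 5.

5


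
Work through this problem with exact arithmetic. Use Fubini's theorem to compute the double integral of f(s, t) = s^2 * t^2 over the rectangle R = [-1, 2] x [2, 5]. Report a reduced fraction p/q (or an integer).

f(s, t) is a tensor product of a function of s and a function of t, and both factors are bounded continuous (hence Lebesgue integrable) on the rectangle, so Fubini's theorem applies:
  integral_R f d(m x m) = (integral_a1^b1 s^2 ds) * (integral_a2^b2 t^2 dt).
Inner integral in s: integral_{-1}^{2} s^2 ds = (2^3 - (-1)^3)/3
  = 3.
Inner integral in t: integral_{2}^{5} t^2 dt = (5^3 - 2^3)/3
  = 39.
Product: (3) * (39) = 117.

117


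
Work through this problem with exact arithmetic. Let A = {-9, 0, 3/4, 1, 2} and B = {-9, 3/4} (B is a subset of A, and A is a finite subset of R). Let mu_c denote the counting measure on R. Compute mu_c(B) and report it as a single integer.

Counting measure assigns mu_c(E) = |E| (number of elements) when E is finite.
B has 2 element(s), so mu_c(B) = 2.

2


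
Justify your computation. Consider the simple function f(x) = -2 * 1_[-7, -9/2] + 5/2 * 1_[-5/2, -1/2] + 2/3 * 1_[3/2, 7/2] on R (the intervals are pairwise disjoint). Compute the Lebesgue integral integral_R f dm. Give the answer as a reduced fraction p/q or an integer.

For a simple function f = sum_i c_i * 1_{A_i} with disjoint A_i,
  integral f dm = sum_i c_i * m(A_i).
Lengths of the A_i:
  m(A_1) = -9/2 - (-7) = 5/2.
  m(A_2) = -1/2 - (-5/2) = 2.
  m(A_3) = 7/2 - 3/2 = 2.
Contributions c_i * m(A_i):
  (-2) * (5/2) = -5.
  (5/2) * (2) = 5.
  (2/3) * (2) = 4/3.
Total: -5 + 5 + 4/3 = 4/3.

4/3


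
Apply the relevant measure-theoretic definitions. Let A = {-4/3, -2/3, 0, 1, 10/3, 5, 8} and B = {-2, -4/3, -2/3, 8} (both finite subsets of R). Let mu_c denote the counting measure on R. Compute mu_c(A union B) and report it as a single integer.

Counting measure on a finite set equals cardinality. By inclusion-exclusion, |A union B| = |A| + |B| - |A cap B|.
|A| = 7, |B| = 4, |A cap B| = 3.
So mu_c(A union B) = 7 + 4 - 3 = 8.

8


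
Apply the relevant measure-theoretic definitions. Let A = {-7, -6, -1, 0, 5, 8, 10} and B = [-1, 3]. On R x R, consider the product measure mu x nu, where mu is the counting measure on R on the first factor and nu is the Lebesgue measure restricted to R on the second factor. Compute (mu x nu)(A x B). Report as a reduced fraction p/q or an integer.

For a measurable rectangle A x B, the product measure satisfies
  (mu x nu)(A x B) = mu(A) * nu(B).
  mu(A) = 7.
  nu(B) = 4.
  (mu x nu)(A x B) = 7 * 4 = 28.

28


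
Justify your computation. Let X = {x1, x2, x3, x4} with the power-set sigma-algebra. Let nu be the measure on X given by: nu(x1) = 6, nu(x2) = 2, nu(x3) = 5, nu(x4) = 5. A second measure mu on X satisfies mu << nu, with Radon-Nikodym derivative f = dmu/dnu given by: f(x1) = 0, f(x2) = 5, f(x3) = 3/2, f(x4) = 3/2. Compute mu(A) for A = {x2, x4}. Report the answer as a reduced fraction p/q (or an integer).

By the defining property of the Radon-Nikodym derivative, for every measurable set A,
  mu(A) = integral_A f dnu.
Since nu is a discrete measure concentrated on the atoms of X, the integral over A reduces to the sum
  mu(A) = sum_{x in A} f(x) * nu({x}).
Computing each term:
  x2: f(x2) * nu(x2) = 5 * 2 = 10.
  x4: f(x4) * nu(x4) = 3/2 * 5 = 15/2.
Summing: mu(A) = 10 + 15/2 = 35/2.

35/2


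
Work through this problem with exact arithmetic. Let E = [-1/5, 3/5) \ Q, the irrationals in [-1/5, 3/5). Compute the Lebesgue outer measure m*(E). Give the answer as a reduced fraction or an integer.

The interval I = [-1/5, 3/5) has m(I) = 3/5 - (-1/5) = 4/5 (endpoints are measure-zero, so open/closed/half-open agree). Write I = (I cap Q) u (I \ Q). The rationals in I are countable, so m*(I cap Q) = 0 (cover each rational by intervals whose total length is arbitrarily small). By countable subadditivity m*(I) <= m*(I cap Q) + m*(I \ Q), hence m*(I \ Q) >= m(I) = 4/5. The reverse inequality m*(I \ Q) <= m*(I) = 4/5 is trivial since (I \ Q) is a subset of I. Therefore m*(I \ Q) = 4/5.

4/5


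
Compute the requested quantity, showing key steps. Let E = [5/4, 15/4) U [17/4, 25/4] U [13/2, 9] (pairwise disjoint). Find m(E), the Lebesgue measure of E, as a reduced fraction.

For pairwise disjoint intervals, m(union_i I_i) = sum_i m(I_i),
and m is invariant under swapping open/closed endpoints (single points have measure 0).
So m(E) = sum_i (b_i - a_i).
  I_1 has length 15/4 - 5/4 = 5/2.
  I_2 has length 25/4 - 17/4 = 2.
  I_3 has length 9 - 13/2 = 5/2.
Summing:
  m(E) = 5/2 + 2 + 5/2 = 7.

7


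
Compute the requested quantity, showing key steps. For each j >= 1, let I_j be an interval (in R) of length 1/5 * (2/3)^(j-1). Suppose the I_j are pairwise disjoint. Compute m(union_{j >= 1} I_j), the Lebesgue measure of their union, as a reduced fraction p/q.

By countable additivity of the Lebesgue measure on pairwise disjoint measurable sets,
  m(union_{j >= 1} I_j) = sum_{j >= 1} m(I_j) = sum_{j >= 1} a * r^(j-1),
  with a = 1/5 and r = 2/3.
Since 0 < r = 2/3 < 1, the geometric series converges:
  sum_{j >= 1} a * r^(j-1) = a / (1 - r).
  = 1/5 / (1 - 2/3)
  = 1/5 / (1/3)
  = 3/5.

3/5


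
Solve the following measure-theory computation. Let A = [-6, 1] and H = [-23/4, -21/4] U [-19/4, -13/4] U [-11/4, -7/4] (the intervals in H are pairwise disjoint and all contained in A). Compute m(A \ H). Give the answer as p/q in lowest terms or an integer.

The ambient interval has length m(A) = 1 - (-6) = 7.
Since the holes are disjoint and sit inside A, by finite additivity
  m(H) = sum_i (b_i - a_i), and m(A \ H) = m(A) - m(H).
Computing the hole measures:
  m(H_1) = -21/4 - (-23/4) = 1/2.
  m(H_2) = -13/4 - (-19/4) = 3/2.
  m(H_3) = -7/4 - (-11/4) = 1.
Summed: m(H) = 1/2 + 3/2 + 1 = 3.
So m(A \ H) = 7 - 3 = 4.

4


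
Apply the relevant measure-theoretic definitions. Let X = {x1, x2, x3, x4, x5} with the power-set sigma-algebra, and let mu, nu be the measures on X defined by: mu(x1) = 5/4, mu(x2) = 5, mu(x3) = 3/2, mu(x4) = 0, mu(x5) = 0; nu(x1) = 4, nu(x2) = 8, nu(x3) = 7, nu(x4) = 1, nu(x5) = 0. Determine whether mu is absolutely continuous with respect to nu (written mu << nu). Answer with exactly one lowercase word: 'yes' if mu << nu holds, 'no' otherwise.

mu << nu means: every nu-null measurable set is also mu-null; equivalently, for every atom x, if nu({x}) = 0 then mu({x}) = 0.
Checking each atom:
  x1: nu = 4 > 0 -> no constraint.
  x2: nu = 8 > 0 -> no constraint.
  x3: nu = 7 > 0 -> no constraint.
  x4: nu = 1 > 0 -> no constraint.
  x5: nu = 0, mu = 0 -> consistent with mu << nu.
No atom violates the condition. Therefore mu << nu.

yes


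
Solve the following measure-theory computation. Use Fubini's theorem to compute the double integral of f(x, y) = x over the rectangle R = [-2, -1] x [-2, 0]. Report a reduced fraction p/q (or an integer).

f(x, y) is a tensor product of a function of x and a function of y, and both factors are bounded continuous (hence Lebesgue integrable) on the rectangle, so Fubini's theorem applies:
  integral_R f d(m x m) = (integral_a1^b1 x dx) * (integral_a2^b2 1 dy).
Inner integral in x: integral_{-2}^{-1} x dx = ((-1)^2 - (-2)^2)/2
  = -3/2.
Inner integral in y: integral_{-2}^{0} 1 dy = (0^1 - (-2)^1)/1
  = 2.
Product: (-3/2) * (2) = -3.

-3


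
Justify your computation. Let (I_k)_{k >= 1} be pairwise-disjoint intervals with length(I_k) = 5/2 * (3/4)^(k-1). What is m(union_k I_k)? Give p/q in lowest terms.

By countable additivity of the Lebesgue measure on pairwise disjoint measurable sets,
  m(union_{k >= 1} I_k) = sum_{k >= 1} m(I_k) = sum_{k >= 1} a * r^(k-1),
  with a = 5/2 and r = 3/4.
Since 0 < r = 3/4 < 1, the geometric series converges:
  sum_{k >= 1} a * r^(k-1) = a / (1 - r).
  = 5/2 / (1 - 3/4)
  = 5/2 / (1/4)
  = 10.

10


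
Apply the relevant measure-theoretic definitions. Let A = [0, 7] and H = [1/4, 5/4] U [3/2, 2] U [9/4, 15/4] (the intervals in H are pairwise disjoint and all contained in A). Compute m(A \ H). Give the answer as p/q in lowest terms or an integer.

The ambient interval has length m(A) = 7 - 0 = 7.
Since the holes are disjoint and sit inside A, by finite additivity
  m(H) = sum_i (b_i - a_i), and m(A \ H) = m(A) - m(H).
Computing the hole measures:
  m(H_1) = 5/4 - 1/4 = 1.
  m(H_2) = 2 - 3/2 = 1/2.
  m(H_3) = 15/4 - 9/4 = 3/2.
Summed: m(H) = 1 + 1/2 + 3/2 = 3.
So m(A \ H) = 7 - 3 = 4.

4


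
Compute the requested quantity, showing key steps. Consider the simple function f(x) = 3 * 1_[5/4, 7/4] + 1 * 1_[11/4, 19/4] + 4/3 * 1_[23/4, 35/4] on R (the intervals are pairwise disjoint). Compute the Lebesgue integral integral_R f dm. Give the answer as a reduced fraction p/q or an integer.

For a simple function f = sum_i c_i * 1_{A_i} with disjoint A_i,
  integral f dm = sum_i c_i * m(A_i).
Lengths of the A_i:
  m(A_1) = 7/4 - 5/4 = 1/2.
  m(A_2) = 19/4 - 11/4 = 2.
  m(A_3) = 35/4 - 23/4 = 3.
Contributions c_i * m(A_i):
  (3) * (1/2) = 3/2.
  (1) * (2) = 2.
  (4/3) * (3) = 4.
Total: 3/2 + 2 + 4 = 15/2.

15/2


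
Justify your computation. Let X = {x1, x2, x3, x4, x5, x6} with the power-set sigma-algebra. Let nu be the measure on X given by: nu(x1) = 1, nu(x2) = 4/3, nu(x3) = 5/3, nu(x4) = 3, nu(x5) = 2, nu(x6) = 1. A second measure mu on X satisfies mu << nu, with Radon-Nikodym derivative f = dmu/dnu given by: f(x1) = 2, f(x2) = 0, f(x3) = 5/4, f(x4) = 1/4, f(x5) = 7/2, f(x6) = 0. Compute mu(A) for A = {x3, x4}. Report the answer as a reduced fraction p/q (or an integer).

By the defining property of the Radon-Nikodym derivative, for every measurable set A,
  mu(A) = integral_A f dnu.
Since nu is a discrete measure concentrated on the atoms of X, the integral over A reduces to the sum
  mu(A) = sum_{x in A} f(x) * nu({x}).
Computing each term:
  x3: f(x3) * nu(x3) = 5/4 * 5/3 = 25/12.
  x4: f(x4) * nu(x4) = 1/4 * 3 = 3/4.
Summing: mu(A) = 25/12 + 3/4 = 17/6.

17/6


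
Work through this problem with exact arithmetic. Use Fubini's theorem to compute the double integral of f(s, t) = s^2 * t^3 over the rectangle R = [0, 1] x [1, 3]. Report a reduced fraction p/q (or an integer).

f(s, t) is a tensor product of a function of s and a function of t, and both factors are bounded continuous (hence Lebesgue integrable) on the rectangle, so Fubini's theorem applies:
  integral_R f d(m x m) = (integral_a1^b1 s^2 ds) * (integral_a2^b2 t^3 dt).
Inner integral in s: integral_{0}^{1} s^2 ds = (1^3 - 0^3)/3
  = 1/3.
Inner integral in t: integral_{1}^{3} t^3 dt = (3^4 - 1^4)/4
  = 20.
Product: (1/3) * (20) = 20/3.

20/3


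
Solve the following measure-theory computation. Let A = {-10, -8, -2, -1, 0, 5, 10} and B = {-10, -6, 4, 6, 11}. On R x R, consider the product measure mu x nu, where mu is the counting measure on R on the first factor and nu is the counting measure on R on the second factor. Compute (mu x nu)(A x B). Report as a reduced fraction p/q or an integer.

For a measurable rectangle A x B, the product measure satisfies
  (mu x nu)(A x B) = mu(A) * nu(B).
  mu(A) = 7.
  nu(B) = 5.
  (mu x nu)(A x B) = 7 * 5 = 35.

35


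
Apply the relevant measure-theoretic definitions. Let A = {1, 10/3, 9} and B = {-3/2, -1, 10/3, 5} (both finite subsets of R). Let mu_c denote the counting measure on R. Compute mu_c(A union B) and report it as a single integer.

Counting measure on a finite set equals cardinality. By inclusion-exclusion, |A union B| = |A| + |B| - |A cap B|.
|A| = 3, |B| = 4, |A cap B| = 1.
So mu_c(A union B) = 3 + 4 - 1 = 6.

6


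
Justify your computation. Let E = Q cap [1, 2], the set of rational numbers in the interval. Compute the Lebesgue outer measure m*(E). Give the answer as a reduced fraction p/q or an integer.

Q cap [1, 2] is countable; list its elements as q_1, q_2, ... . Fix eps > 0 and cover the k-th point by an interval of length eps * 2^(-k). The cover has total length eps * sum_{k>=1} 2^(-k) = eps, so by definition of outer measure m*(Q cap [1, 2]) <= eps. Since eps was arbitrary and m* >= 0, the outer measure is 0.

0


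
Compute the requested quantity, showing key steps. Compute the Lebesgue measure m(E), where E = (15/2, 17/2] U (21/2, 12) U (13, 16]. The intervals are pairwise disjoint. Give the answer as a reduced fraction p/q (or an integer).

For pairwise disjoint intervals, m(union_i I_i) = sum_i m(I_i),
and m is invariant under swapping open/closed endpoints (single points have measure 0).
So m(E) = sum_i (b_i - a_i).
  I_1 has length 17/2 - 15/2 = 1.
  I_2 has length 12 - 21/2 = 3/2.
  I_3 has length 16 - 13 = 3.
Summing:
  m(E) = 1 + 3/2 + 3 = 11/2.

11/2


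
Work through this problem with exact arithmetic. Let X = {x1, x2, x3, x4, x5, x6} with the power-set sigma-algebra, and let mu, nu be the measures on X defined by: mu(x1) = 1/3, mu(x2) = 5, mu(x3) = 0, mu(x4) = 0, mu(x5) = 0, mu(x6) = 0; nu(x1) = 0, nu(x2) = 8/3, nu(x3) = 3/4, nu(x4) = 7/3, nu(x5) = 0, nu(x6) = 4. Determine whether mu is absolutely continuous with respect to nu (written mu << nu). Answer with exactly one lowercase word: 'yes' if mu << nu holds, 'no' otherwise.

mu << nu means: every nu-null measurable set is also mu-null; equivalently, for every atom x, if nu({x}) = 0 then mu({x}) = 0.
Checking each atom:
  x1: nu = 0, mu = 1/3 > 0 -> violates mu << nu.
  x2: nu = 8/3 > 0 -> no constraint.
  x3: nu = 3/4 > 0 -> no constraint.
  x4: nu = 7/3 > 0 -> no constraint.
  x5: nu = 0, mu = 0 -> consistent with mu << nu.
  x6: nu = 4 > 0 -> no constraint.
The atom(s) x1 violate the condition (nu = 0 but mu > 0). Therefore mu is NOT absolutely continuous w.r.t. nu.

no


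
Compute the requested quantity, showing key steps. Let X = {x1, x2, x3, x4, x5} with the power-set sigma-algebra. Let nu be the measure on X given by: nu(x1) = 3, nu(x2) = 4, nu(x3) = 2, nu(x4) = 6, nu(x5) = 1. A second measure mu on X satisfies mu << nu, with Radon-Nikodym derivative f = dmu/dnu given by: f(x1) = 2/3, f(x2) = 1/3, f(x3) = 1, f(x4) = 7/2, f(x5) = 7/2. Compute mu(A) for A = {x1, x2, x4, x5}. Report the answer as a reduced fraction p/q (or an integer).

By the defining property of the Radon-Nikodym derivative, for every measurable set A,
  mu(A) = integral_A f dnu.
Since nu is a discrete measure concentrated on the atoms of X, the integral over A reduces to the sum
  mu(A) = sum_{x in A} f(x) * nu({x}).
Computing each term:
  x1: f(x1) * nu(x1) = 2/3 * 3 = 2.
  x2: f(x2) * nu(x2) = 1/3 * 4 = 4/3.
  x4: f(x4) * nu(x4) = 7/2 * 6 = 21.
  x5: f(x5) * nu(x5) = 7/2 * 1 = 7/2.
Summing: mu(A) = 2 + 4/3 + 21 + 7/2 = 167/6.

167/6


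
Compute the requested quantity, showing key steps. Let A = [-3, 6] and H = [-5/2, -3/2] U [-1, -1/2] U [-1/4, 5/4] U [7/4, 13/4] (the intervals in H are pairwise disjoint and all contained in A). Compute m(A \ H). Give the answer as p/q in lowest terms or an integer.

The ambient interval has length m(A) = 6 - (-3) = 9.
Since the holes are disjoint and sit inside A, by finite additivity
  m(H) = sum_i (b_i - a_i), and m(A \ H) = m(A) - m(H).
Computing the hole measures:
  m(H_1) = -3/2 - (-5/2) = 1.
  m(H_2) = -1/2 - (-1) = 1/2.
  m(H_3) = 5/4 - (-1/4) = 3/2.
  m(H_4) = 13/4 - 7/4 = 3/2.
Summed: m(H) = 1 + 1/2 + 3/2 + 3/2 = 9/2.
So m(A \ H) = 9 - 9/2 = 9/2.

9/2


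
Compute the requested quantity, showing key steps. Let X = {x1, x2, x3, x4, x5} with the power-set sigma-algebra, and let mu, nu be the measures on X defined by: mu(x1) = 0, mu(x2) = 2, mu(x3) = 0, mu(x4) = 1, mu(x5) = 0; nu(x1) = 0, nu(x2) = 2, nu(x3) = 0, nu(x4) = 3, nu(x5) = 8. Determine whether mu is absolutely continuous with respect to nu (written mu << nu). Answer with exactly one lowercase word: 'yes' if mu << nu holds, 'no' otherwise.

mu << nu means: every nu-null measurable set is also mu-null; equivalently, for every atom x, if nu({x}) = 0 then mu({x}) = 0.
Checking each atom:
  x1: nu = 0, mu = 0 -> consistent with mu << nu.
  x2: nu = 2 > 0 -> no constraint.
  x3: nu = 0, mu = 0 -> consistent with mu << nu.
  x4: nu = 3 > 0 -> no constraint.
  x5: nu = 8 > 0 -> no constraint.
No atom violates the condition. Therefore mu << nu.

yes


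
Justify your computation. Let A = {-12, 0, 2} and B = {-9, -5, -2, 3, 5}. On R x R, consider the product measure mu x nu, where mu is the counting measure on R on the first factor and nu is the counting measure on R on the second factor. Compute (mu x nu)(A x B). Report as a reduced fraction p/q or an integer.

For a measurable rectangle A x B, the product measure satisfies
  (mu x nu)(A x B) = mu(A) * nu(B).
  mu(A) = 3.
  nu(B) = 5.
  (mu x nu)(A x B) = 3 * 5 = 15.

15


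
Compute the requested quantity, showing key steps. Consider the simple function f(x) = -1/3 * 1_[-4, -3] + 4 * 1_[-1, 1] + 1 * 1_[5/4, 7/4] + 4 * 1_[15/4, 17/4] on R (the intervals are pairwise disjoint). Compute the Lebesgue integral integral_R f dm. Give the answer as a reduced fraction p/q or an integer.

For a simple function f = sum_i c_i * 1_{A_i} with disjoint A_i,
  integral f dm = sum_i c_i * m(A_i).
Lengths of the A_i:
  m(A_1) = -3 - (-4) = 1.
  m(A_2) = 1 - (-1) = 2.
  m(A_3) = 7/4 - 5/4 = 1/2.
  m(A_4) = 17/4 - 15/4 = 1/2.
Contributions c_i * m(A_i):
  (-1/3) * (1) = -1/3.
  (4) * (2) = 8.
  (1) * (1/2) = 1/2.
  (4) * (1/2) = 2.
Total: -1/3 + 8 + 1/2 + 2 = 61/6.

61/6


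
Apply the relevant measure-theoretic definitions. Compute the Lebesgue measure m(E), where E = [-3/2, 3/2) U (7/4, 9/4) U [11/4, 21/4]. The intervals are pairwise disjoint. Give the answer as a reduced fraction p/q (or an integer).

For pairwise disjoint intervals, m(union_i I_i) = sum_i m(I_i),
and m is invariant under swapping open/closed endpoints (single points have measure 0).
So m(E) = sum_i (b_i - a_i).
  I_1 has length 3/2 - (-3/2) = 3.
  I_2 has length 9/4 - 7/4 = 1/2.
  I_3 has length 21/4 - 11/4 = 5/2.
Summing:
  m(E) = 3 + 1/2 + 5/2 = 6.

6


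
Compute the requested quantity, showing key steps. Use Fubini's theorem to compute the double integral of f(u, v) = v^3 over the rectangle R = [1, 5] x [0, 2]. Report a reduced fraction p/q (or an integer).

f(u, v) is a tensor product of a function of u and a function of v, and both factors are bounded continuous (hence Lebesgue integrable) on the rectangle, so Fubini's theorem applies:
  integral_R f d(m x m) = (integral_a1^b1 1 du) * (integral_a2^b2 v^3 dv).
Inner integral in u: integral_{1}^{5} 1 du = (5^1 - 1^1)/1
  = 4.
Inner integral in v: integral_{0}^{2} v^3 dv = (2^4 - 0^4)/4
  = 4.
Product: (4) * (4) = 16.

16


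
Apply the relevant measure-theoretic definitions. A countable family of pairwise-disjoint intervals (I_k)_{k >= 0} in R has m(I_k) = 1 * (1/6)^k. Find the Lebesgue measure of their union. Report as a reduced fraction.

By countable additivity of the Lebesgue measure on pairwise disjoint measurable sets,
  m(union_{k >= 0} I_k) = sum_{k >= 0} m(I_k) = sum_{k >= 0} a * r^k,
  with a = 1 and r = 1/6.
Since 0 < r = 1/6 < 1, the geometric series converges:
  sum_{k >= 0} a * r^k = a / (1 - r).
  = 1 / (1 - 1/6)
  = 1 / (5/6)
  = 6/5.

6/5
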